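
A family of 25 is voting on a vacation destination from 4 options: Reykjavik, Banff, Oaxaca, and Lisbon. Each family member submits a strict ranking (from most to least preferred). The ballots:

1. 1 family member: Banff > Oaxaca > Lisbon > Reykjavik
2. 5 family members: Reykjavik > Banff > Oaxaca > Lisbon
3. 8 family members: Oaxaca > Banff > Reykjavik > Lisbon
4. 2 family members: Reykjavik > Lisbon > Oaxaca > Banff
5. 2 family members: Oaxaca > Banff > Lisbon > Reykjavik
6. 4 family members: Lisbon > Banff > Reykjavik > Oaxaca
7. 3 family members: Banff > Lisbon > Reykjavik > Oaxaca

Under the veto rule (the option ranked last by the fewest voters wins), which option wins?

Last-place votes: Reykjavik 3, Banff 2, Oaxaca 7, Lisbon 13.
Banff is ranked last by the fewest voters, so Banff wins.

Banff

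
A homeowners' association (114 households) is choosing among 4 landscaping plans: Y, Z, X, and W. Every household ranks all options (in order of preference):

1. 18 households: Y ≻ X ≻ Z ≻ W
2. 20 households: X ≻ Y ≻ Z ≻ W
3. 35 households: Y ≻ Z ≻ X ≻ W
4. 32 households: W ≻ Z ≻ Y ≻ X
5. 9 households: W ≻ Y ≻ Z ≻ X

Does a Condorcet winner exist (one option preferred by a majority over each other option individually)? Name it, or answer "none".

Y

Y vs Z: 82–32 for Y.
Y vs X: 94–20 for Y.
Y vs W: 73–41 for Y.
Y beats every other option head-to-head.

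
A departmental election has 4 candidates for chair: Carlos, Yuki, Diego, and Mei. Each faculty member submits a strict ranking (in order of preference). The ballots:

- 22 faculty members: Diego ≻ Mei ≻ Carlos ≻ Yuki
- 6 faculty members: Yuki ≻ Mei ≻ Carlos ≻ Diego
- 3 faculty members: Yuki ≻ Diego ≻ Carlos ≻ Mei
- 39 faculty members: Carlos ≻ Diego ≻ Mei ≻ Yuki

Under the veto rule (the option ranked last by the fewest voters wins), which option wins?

Carlos

Last-place votes: Carlos 0, Yuki 61, Diego 6, Mei 3.
Carlos is ranked last by the fewest voters, so Carlos wins.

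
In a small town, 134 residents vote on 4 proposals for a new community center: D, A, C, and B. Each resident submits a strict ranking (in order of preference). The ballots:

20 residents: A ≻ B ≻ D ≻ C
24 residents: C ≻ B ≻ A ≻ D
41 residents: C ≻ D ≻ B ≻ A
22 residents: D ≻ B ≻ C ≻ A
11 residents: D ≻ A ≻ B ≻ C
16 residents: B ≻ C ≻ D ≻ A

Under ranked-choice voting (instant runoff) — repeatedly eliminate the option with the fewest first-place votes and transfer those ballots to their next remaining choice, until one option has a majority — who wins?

C

Round 1: D 33, A 20, C 65, B 16. Eliminate B.
Round 2: D 33, A 20, C 81. C has a majority.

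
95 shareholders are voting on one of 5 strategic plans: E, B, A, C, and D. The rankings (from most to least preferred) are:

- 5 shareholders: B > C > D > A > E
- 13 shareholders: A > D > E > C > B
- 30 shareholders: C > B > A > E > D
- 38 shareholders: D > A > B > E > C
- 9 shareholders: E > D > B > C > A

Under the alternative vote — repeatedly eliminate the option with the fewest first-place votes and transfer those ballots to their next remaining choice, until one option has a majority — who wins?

Round 1: E 9, B 5, A 13, C 30, D 38. Eliminate B.
Round 2: E 9, A 13, C 35, D 38. Eliminate E.
Round 3: A 13, C 35, D 47. Eliminate A.
Round 4: C 35, D 60. D has a majority.

D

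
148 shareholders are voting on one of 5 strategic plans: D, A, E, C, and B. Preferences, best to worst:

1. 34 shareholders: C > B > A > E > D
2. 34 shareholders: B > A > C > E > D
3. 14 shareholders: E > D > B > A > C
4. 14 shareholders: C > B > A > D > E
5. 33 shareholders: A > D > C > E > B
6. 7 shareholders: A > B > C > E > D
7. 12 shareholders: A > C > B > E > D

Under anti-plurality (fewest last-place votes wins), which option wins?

A

Last-place votes: D 87, A 0, E 14, C 14, B 33.
A is ranked last by the fewest voters, so A wins.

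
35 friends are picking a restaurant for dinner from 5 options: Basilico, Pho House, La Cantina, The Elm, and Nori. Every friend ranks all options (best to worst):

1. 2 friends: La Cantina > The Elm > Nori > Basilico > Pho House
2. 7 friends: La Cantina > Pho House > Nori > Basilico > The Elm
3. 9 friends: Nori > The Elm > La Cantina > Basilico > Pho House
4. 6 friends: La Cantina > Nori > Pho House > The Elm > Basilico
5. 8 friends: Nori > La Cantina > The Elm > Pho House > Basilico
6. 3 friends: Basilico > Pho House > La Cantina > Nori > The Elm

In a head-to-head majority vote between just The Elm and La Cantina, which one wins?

Voters preferring The Elm to La Cantina: 9; preferring La Cantina to The Elm: 26.
La Cantina wins the head-to-head.

La Cantina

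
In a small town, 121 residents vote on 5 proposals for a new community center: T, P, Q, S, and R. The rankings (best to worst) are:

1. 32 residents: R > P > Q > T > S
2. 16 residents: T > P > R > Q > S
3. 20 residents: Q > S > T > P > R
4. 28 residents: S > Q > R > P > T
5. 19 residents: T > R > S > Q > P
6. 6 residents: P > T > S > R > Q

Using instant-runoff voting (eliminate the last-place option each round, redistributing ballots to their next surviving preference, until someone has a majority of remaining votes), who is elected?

Round 1: T 35, P 6, Q 20, S 28, R 32. Eliminate P.
Round 2: T 41, Q 20, S 28, R 32. Eliminate Q.
Round 3: T 41, S 48, R 32. Eliminate R.
Round 4: T 73, S 48. T has a majority.

T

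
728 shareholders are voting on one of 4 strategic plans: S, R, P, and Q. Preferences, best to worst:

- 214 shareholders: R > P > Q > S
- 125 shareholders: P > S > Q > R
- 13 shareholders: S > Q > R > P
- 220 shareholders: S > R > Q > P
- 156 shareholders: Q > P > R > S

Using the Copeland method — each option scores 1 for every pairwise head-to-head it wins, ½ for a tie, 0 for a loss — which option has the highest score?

R

S: loses to R, P, and Q → score 0.
R: beats S, P, and Q → score 3.
P: beats S; loses to R and Q → score 1.
Q: beats S and P; loses to R → score 2.
R has the best pairwise record.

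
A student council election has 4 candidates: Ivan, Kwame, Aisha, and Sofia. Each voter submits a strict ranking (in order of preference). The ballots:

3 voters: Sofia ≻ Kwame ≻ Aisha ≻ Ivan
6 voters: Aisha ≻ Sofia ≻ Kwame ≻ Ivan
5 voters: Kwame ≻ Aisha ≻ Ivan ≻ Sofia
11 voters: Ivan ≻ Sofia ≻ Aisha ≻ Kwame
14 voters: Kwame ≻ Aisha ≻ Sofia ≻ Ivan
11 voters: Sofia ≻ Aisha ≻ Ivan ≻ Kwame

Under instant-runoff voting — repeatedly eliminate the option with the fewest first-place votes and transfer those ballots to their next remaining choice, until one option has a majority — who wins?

Round 1: Ivan 11, Kwame 19, Aisha 6, Sofia 14. Eliminate Aisha.
Round 2: Ivan 11, Kwame 19, Sofia 20. Eliminate Ivan.
Round 3: Kwame 19, Sofia 31. Sofia has a majority.

Sofia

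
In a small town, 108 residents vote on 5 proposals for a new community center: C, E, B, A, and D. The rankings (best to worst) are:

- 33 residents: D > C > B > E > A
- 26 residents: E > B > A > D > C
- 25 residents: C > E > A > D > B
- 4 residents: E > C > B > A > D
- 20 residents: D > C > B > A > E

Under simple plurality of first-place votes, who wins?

D

First-place votes: C 25, E 30, B 0, A 0, D 53.
D has the most first-place votes.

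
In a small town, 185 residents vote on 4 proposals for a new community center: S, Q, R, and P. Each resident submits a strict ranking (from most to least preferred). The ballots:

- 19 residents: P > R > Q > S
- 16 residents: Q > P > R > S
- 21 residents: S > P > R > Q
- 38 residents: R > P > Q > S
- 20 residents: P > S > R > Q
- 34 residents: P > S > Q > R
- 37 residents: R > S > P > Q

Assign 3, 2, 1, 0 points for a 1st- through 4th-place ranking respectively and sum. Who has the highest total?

P

S: 19·0 + 16·0 + 21·3 + 38·0 + 20·2 + 34·2 + 37·2 = 245
Q: 19·1 + 16·3 + 21·0 + 38·1 + 20·0 + 34·1 + 37·0 = 139
R: 19·2 + 16·1 + 21·1 + 38·3 + 20·1 + 34·0 + 37·3 = 320
P: 19·3 + 16·2 + 21·2 + 38·2 + 20·3 + 34·3 + 37·1 = 406
P has the highest Borda score (406).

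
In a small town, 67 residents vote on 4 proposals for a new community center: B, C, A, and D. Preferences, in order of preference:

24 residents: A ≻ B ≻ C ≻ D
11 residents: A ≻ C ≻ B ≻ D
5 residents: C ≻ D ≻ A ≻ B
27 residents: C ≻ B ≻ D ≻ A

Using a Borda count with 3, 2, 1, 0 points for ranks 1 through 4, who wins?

B: 24·2 + 11·1 + 5·0 + 27·2 = 113
C: 24·1 + 11·2 + 5·3 + 27·3 = 142
A: 24·3 + 11·3 + 5·1 + 27·0 = 110
D: 24·0 + 11·0 + 5·2 + 27·1 = 37
C has the highest Borda score (142).

C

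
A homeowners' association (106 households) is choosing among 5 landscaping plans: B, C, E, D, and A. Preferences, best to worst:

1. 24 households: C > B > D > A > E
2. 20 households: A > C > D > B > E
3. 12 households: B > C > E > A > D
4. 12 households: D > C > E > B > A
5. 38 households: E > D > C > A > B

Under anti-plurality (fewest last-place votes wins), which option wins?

C

Last-place votes: B 38, C 0, E 44, D 12, A 12.
C is ranked last by the fewest voters, so C wins.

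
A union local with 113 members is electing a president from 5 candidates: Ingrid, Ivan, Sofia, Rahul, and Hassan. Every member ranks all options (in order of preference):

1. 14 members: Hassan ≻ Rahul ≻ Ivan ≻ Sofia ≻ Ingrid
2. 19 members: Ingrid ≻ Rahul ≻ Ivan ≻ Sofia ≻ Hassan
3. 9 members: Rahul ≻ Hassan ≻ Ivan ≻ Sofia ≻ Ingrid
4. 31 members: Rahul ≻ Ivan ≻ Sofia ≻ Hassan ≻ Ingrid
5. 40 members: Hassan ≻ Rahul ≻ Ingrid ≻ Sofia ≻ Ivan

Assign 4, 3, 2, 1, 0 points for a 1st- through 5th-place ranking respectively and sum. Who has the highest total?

Rahul

Ingrid: 14·0 + 19·4 + 9·0 + 31·0 + 40·2 = 156
Ivan: 14·2 + 19·2 + 9·2 + 31·3 + 40·0 = 177
Sofia: 14·1 + 19·1 + 9·1 + 31·2 + 40·1 = 144
Rahul: 14·3 + 19·3 + 9·4 + 31·4 + 40·3 = 379
Hassan: 14·4 + 19·0 + 9·3 + 31·1 + 40·4 = 274
Rahul has the highest Borda score (379).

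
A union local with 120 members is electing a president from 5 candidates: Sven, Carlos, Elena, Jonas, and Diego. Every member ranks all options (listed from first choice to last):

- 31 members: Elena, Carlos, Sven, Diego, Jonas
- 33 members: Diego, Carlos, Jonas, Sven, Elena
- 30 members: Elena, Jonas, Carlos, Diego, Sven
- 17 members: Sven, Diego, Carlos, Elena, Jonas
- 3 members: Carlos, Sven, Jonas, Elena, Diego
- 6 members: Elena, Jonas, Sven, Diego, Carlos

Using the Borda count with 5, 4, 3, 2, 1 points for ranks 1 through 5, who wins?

Sven: 31·3 + 33·2 + 30·1 + 17·5 + 3·4 + 6·3 = 304
Carlos: 31·4 + 33·4 + 30·3 + 17·3 + 3·5 + 6·1 = 418
Elena: 31·5 + 33·1 + 30·5 + 17·2 + 3·2 + 6·5 = 408
Jonas: 31·1 + 33·3 + 30·4 + 17·1 + 3·3 + 6·4 = 300
Diego: 31·2 + 33·5 + 30·2 + 17·4 + 3·1 + 6·2 = 370
Carlos has the highest Borda score (418).

Carlos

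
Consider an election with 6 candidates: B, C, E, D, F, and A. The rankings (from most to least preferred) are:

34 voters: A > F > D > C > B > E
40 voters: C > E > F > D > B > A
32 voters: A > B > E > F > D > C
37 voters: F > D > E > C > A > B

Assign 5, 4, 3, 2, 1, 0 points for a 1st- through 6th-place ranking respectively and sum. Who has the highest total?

B: 34·1 + 40·1 + 32·4 + 37·0 = 202
C: 34·2 + 40·5 + 32·0 + 37·2 = 342
E: 34·0 + 40·4 + 32·3 + 37·3 = 367
D: 34·3 + 40·2 + 32·1 + 37·4 = 362
F: 34·4 + 40·3 + 32·2 + 37·5 = 505
A: 34·5 + 40·0 + 32·5 + 37·1 = 367
F has the highest Borda score (505).

F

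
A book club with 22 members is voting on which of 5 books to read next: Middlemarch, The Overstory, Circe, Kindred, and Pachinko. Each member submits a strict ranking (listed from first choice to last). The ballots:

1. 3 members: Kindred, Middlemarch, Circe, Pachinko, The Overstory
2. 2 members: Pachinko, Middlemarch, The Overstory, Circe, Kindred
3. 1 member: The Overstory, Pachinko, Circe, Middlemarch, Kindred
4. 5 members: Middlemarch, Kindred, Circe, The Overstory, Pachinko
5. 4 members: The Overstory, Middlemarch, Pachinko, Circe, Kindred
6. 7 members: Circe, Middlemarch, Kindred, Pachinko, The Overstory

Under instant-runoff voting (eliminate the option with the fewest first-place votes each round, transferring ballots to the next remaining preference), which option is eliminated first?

Round 1: Middlemarch 5, The Overstory 5, Circe 7, Kindred 3, Pachinko 2. Eliminate Pachinko.

Pachinko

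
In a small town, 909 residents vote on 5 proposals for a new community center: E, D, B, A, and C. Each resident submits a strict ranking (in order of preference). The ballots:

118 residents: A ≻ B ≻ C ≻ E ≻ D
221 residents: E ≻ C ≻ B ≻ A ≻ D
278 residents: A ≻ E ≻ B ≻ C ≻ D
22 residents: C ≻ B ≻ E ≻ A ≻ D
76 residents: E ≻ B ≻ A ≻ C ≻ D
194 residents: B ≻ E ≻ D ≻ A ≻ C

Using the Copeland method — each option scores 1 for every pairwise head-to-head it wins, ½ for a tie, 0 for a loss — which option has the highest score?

E: beats D, B, A, and C → score 4.
D: loses to E, B, A, and C → score 0.
B: beats D, A, and C; loses to E → score 3.
A: beats D and C; loses to E and B → score 2.
C: beats D; loses to E, B, and A → score 1.
E has the best pairwise record.

E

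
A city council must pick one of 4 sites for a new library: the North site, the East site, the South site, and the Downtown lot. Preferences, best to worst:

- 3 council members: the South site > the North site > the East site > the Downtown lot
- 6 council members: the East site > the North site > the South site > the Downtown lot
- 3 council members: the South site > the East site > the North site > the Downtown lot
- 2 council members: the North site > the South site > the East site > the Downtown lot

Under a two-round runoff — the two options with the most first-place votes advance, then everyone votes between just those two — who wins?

the South site

Round 1 first-place votes: the North site 2, the East site 6, the South site 6, the Downtown lot 0.
the South site and the East site advance.
Runoff: the South site is preferred to the East site by 8 voters; the East site by 6.
the South site wins the runoff.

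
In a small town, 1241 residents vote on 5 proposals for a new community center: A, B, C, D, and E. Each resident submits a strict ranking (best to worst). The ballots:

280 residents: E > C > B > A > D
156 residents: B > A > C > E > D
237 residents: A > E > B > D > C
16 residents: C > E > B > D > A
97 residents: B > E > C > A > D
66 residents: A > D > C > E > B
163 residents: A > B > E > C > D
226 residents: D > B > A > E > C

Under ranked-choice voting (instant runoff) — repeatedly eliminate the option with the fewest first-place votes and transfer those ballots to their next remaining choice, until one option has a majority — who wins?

Round 1: A 466, B 253, C 16, D 226, E 280. Eliminate C.
Round 2: A 466, B 253, D 226, E 296. Eliminate D.
Round 3: A 466, B 479, E 296. Eliminate E.
Round 4: A 466, B 775. B has a majority.

B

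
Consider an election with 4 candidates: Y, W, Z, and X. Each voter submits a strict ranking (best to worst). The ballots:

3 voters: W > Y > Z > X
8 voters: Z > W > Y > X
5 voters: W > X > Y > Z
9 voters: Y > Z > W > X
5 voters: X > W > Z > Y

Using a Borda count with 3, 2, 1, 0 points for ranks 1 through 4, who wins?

W

Y: 3·2 + 8·1 + 5·1 + 9·3 + 5·0 = 46
W: 3·3 + 8·2 + 5·3 + 9·1 + 5·2 = 59
Z: 3·1 + 8·3 + 5·0 + 9·2 + 5·1 = 50
X: 3·0 + 8·0 + 5·2 + 9·0 + 5·3 = 25
W has the highest Borda score (59).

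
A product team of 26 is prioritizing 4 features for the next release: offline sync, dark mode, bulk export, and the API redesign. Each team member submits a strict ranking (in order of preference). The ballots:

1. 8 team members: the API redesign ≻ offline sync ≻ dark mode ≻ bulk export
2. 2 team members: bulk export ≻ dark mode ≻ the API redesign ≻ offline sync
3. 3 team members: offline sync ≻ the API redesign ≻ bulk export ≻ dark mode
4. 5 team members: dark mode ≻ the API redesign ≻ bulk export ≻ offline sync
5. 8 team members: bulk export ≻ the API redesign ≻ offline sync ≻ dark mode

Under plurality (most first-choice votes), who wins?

First-place votes: offline sync 3, dark mode 5, bulk export 10, the API redesign 8.
bulk export has the most first-place votes.

bulk export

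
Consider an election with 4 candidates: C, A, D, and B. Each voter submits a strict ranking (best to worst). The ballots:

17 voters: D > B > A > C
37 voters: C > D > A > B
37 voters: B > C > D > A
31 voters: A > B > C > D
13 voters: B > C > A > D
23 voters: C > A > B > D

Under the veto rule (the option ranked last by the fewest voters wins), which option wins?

C

Last-place votes: C 17, A 37, D 67, B 37.
C is ranked last by the fewest voters, so C wins.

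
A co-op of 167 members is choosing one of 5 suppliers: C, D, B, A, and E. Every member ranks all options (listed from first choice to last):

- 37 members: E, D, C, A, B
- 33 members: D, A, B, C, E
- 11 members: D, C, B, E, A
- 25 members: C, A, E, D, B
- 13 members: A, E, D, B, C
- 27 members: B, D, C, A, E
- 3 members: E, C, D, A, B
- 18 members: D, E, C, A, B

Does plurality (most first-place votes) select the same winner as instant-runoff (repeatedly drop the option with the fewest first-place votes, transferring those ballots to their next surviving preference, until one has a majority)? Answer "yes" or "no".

Plurality — first-place votes: C 25, D 62, B 27, A 13, E 40. Winner: D.
Instant-runoff — R1 C 25, D 62, B 27, A 13, E 40 (A out); R2 C 25, D 62, B 27, E 53 (C out); R3 D 62, B 27, E 78 (B out); R4 D 89, E 78 (D winner). Winner: D.
The two methods agree.

yes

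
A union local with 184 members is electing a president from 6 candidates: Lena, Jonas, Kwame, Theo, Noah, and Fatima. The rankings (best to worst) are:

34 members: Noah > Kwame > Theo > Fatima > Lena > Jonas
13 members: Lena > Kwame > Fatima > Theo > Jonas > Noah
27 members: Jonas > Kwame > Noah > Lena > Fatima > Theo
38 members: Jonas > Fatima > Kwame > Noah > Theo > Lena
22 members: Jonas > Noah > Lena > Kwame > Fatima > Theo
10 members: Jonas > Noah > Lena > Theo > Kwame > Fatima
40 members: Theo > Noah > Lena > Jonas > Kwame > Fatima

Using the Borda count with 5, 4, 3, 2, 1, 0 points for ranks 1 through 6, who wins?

Lena: 34·1 + 13·5 + 27·2 + 38·0 + 22·3 + 10·3 + 40·3 = 369
Jonas: 34·0 + 13·1 + 27·5 + 38·5 + 22·5 + 10·5 + 40·2 = 578
Kwame: 34·4 + 13·4 + 27·4 + 38·3 + 22·2 + 10·1 + 40·1 = 504
Theo: 34·3 + 13·2 + 27·0 + 38·1 + 22·0 + 10·2 + 40·5 = 386
Noah: 34·5 + 13·0 + 27·3 + 38·2 + 22·4 + 10·4 + 40·4 = 615
Fatima: 34·2 + 13·3 + 27·1 + 38·4 + 22·1 + 10·0 + 40·0 = 308
Noah has the highest Borda score (615).

Noah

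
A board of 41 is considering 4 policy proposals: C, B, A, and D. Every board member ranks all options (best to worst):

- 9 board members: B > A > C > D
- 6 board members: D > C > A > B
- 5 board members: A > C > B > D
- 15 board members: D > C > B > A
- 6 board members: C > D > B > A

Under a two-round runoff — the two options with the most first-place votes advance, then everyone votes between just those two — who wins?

D

Round 1 first-place votes: C 6, B 9, A 5, D 21.
D and B advance.
Runoff: D is preferred to B by 27 voters; B by 14.
D wins the runoff.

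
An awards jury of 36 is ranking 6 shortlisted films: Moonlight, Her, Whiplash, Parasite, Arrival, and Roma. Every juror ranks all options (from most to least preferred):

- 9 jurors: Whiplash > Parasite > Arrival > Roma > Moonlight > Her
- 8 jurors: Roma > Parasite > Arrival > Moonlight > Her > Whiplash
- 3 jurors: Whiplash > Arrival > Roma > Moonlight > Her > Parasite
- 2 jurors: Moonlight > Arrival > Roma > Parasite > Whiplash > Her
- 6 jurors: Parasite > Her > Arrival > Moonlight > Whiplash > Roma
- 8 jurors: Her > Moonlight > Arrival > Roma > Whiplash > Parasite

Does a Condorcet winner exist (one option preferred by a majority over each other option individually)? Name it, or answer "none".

none

Checking pairwise contests:
Parasite beats Moonlight 23–13.
Moonlight beats Her 22–14.
Moonlight beats Whiplash 24–12.
Whiplash beats Parasite 20–16.
Parasite beats Arrival 23–13.
Arrival beats Roma 28–8.
Every option loses at least one head-to-head, so there is no Condorcet winner.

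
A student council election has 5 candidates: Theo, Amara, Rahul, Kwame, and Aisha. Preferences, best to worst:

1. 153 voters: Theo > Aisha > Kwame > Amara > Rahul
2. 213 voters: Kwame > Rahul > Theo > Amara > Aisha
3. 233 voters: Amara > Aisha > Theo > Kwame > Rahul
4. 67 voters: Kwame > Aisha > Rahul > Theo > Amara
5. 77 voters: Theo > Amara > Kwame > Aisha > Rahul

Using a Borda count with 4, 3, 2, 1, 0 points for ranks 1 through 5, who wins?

Theo

Theo: 153·4 + 213·2 + 233·2 + 67·1 + 77·4 = 1879
Amara: 153·1 + 213·1 + 233·4 + 67·0 + 77·3 = 1529
Rahul: 153·0 + 213·3 + 233·0 + 67·2 + 77·0 = 773
Kwame: 153·2 + 213·4 + 233·1 + 67·4 + 77·2 = 1813
Aisha: 153·3 + 213·0 + 233·3 + 67·3 + 77·1 = 1436
Theo has the highest Borda score (1879).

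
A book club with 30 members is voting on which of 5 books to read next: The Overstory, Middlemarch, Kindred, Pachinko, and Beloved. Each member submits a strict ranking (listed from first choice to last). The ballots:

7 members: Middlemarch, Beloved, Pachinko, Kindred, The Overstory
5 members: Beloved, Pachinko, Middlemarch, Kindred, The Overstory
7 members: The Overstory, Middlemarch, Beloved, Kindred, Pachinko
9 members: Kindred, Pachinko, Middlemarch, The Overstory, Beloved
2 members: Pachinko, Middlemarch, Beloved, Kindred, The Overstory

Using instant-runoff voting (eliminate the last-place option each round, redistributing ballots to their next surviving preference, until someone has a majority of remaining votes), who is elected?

Middlemarch

Round 1: The Overstory 7, Middlemarch 7, Kindred 9, Pachinko 2, Beloved 5. Eliminate Pachinko.
Round 2: The Overstory 7, Middlemarch 9, Kindred 9, Beloved 5. Eliminate Beloved.
Round 3: The Overstory 7, Middlemarch 14, Kindred 9. Eliminate The Overstory.
Round 4: Middlemarch 21, Kindred 9. Middlemarch has a majority.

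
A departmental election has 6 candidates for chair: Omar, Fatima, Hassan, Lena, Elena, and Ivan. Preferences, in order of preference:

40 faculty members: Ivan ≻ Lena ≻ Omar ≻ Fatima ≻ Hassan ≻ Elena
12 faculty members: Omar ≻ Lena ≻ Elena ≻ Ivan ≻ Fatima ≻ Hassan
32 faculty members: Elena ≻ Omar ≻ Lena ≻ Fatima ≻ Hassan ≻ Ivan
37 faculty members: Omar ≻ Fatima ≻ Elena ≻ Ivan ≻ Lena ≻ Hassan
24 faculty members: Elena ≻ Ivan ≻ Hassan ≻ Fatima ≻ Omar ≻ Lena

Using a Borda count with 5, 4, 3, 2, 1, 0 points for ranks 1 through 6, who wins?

Omar: 40·3 + 12·5 + 32·4 + 37·5 + 24·1 = 517
Fatima: 40·2 + 12·1 + 32·2 + 37·4 + 24·2 = 352
Hassan: 40·1 + 12·0 + 32·1 + 37·0 + 24·3 = 144
Lena: 40·4 + 12·4 + 32·3 + 37·1 + 24·0 = 341
Elena: 40·0 + 12·3 + 32·5 + 37·3 + 24·5 = 427
Ivan: 40·5 + 12·2 + 32·0 + 37·2 + 24·4 = 394
Omar has the highest Borda score (517).

Omar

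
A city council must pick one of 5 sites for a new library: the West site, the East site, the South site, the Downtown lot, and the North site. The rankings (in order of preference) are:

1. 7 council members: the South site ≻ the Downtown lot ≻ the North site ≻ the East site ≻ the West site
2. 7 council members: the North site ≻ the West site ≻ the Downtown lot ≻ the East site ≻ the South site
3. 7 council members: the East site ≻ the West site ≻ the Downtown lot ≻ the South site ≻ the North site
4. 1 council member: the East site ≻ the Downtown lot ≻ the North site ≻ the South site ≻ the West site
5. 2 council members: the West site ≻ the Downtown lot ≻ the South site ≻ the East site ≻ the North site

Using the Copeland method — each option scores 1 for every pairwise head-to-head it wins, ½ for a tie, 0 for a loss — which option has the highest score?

the West site: beats the South site and the Downtown lot; loses to the East site and the North site → score 2.
the East site: beats the West site and the South site; loses to the Downtown lot and the North site → score 2.
the South site: beats the North site; loses to the West site, the East site, and the Downtown lot → score 1.
the Downtown lot: beats the East site, the South site, and the North site; loses to the West site → score 3.
the North site: beats the West site and the East site; loses to the South site and the Downtown lot → score 2.
the Downtown lot has the best pairwise record.

the Downtown lot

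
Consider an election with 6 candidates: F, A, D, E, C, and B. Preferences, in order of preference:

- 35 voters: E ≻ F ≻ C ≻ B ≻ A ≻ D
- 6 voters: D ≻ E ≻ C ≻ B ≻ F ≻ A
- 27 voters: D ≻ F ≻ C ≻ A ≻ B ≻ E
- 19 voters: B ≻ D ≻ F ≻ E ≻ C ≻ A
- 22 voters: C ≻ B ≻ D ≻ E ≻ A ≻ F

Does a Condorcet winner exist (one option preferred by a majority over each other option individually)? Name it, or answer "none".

none

Checking pairwise contests:
D beats F 74–35.
F beats A 87–22.
C beats D 57–52.
D beats E 74–35.
F beats C 81–28.
F beats B 62–47.
Every option loses at least one head-to-head, so there is no Condorcet winner.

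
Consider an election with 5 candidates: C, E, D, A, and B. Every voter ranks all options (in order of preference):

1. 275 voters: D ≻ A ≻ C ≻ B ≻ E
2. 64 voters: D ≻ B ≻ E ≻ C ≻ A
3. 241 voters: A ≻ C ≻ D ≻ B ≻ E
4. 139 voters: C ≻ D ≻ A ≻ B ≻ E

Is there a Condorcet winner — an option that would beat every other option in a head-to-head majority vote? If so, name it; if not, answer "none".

none

Checking pairwise contests:
A beats C 516–203.
C beats E 655–64.
C beats D 380–339.
D beats A 478–241.
C beats B 655–64.
Every option loses at least one head-to-head, so there is no Condorcet winner.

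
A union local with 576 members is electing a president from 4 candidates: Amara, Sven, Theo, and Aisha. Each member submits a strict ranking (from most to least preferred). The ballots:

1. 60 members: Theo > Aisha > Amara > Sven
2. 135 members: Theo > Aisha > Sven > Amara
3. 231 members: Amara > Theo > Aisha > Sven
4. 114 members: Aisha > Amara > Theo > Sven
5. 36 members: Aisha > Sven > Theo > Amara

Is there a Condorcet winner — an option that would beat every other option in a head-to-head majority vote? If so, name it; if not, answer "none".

Checking pairwise contests:
Aisha beats Amara 345–231.
Amara beats Sven 405–171.
Amara beats Theo 345–231.
Theo beats Aisha 426–150.
Every option loses at least one head-to-head, so there is no Condorcet winner.

none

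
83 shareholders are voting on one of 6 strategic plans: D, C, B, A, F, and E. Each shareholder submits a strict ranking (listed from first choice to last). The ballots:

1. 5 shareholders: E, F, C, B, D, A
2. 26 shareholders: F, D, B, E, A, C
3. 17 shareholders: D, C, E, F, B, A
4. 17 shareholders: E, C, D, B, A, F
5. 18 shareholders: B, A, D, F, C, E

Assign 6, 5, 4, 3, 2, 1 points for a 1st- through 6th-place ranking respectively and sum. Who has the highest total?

D: 5·2 + 26·5 + 17·6 + 17·4 + 18·4 = 382
C: 5·4 + 26·1 + 17·5 + 17·5 + 18·2 = 252
B: 5·3 + 26·4 + 17·2 + 17·3 + 18·6 = 312
A: 5·1 + 26·2 + 17·1 + 17·2 + 18·5 = 198
F: 5·5 + 26·6 + 17·3 + 17·1 + 18·3 = 303
E: 5·6 + 26·3 + 17·4 + 17·6 + 18·1 = 296
D has the highest Borda score (382).

D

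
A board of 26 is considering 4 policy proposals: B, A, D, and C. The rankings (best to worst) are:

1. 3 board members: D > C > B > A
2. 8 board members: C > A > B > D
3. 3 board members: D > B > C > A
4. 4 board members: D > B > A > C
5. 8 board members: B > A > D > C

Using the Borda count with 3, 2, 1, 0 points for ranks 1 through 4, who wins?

B

B: 3·1 + 8·1 + 3·2 + 4·2 + 8·3 = 49
A: 3·0 + 8·2 + 3·0 + 4·1 + 8·2 = 36
D: 3·3 + 8·0 + 3·3 + 4·3 + 8·1 = 38
C: 3·2 + 8·3 + 3·1 + 4·0 + 8·0 = 33
B has the highest Borda score (49).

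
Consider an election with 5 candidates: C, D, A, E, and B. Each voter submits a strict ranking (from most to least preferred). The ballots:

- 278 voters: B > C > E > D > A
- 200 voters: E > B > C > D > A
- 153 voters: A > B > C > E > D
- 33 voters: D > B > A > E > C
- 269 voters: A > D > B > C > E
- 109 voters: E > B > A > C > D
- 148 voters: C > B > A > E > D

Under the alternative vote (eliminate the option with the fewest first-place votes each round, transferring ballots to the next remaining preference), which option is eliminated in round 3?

Round 1: C 148, D 33, A 422, E 309, B 278. Eliminate D.
Round 2: C 148, A 422, E 309, B 311. Eliminate C.
Round 3: A 422, E 309, B 459. Eliminate E.

E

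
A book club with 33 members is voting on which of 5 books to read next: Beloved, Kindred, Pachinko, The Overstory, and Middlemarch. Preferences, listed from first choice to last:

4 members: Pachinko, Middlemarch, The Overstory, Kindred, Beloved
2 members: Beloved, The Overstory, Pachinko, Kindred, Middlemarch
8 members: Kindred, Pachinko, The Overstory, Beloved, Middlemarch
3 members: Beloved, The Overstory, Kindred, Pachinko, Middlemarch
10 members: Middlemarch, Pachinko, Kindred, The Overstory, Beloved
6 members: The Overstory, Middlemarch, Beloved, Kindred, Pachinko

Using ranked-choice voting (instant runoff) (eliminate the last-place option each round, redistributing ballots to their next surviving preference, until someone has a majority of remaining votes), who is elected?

The Overstory

Round 1: Beloved 5, Kindred 8, Pachinko 4, The Overstory 6, Middlemarch 10. Eliminate Pachinko.
Round 2: Beloved 5, Kindred 8, The Overstory 6, Middlemarch 14. Eliminate Beloved.
Round 3: Kindred 8, The Overstory 11, Middlemarch 14. Eliminate Kindred.
Round 4: The Overstory 19, Middlemarch 14. The Overstory has a majority.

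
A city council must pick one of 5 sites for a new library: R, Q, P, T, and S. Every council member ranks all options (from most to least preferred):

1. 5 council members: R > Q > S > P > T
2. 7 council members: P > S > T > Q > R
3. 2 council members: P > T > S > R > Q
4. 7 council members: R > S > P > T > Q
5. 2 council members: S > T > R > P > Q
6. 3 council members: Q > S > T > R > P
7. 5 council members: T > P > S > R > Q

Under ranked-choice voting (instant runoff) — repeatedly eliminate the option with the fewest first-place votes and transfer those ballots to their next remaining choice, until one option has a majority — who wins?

Round 1: R 12, Q 3, P 9, T 5, S 2. Eliminate S.
Round 2: R 12, Q 3, P 9, T 7. Eliminate Q.
Round 3: R 12, P 9, T 10. Eliminate P.
Round 4: R 12, T 19. T has a majority.

T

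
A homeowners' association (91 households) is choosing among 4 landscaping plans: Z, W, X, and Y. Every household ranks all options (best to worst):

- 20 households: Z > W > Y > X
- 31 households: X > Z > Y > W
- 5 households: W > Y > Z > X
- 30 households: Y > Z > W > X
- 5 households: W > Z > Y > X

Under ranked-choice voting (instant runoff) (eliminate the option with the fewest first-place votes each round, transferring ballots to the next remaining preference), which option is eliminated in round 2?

Round 1: Z 20, W 10, X 31, Y 30. Eliminate W.
Round 2: Z 25, X 31, Y 35. Eliminate Z.

Z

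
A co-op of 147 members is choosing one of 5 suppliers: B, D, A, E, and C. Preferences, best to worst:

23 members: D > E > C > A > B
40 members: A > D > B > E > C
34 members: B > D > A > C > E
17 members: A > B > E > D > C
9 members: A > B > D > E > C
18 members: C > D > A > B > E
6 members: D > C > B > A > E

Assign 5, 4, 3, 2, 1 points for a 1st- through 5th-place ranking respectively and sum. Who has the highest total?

D

B: 23·1 + 40·3 + 34·5 + 17·4 + 9·4 + 18·2 + 6·3 = 471
D: 23·5 + 40·4 + 34·4 + 17·2 + 9·3 + 18·4 + 6·5 = 574
A: 23·2 + 40·5 + 34·3 + 17·5 + 9·5 + 18·3 + 6·2 = 544
E: 23·4 + 40·2 + 34·1 + 17·3 + 9·2 + 18·1 + 6·1 = 299
C: 23·3 + 40·1 + 34·2 + 17·1 + 9·1 + 18·5 + 6·4 = 317
D has the highest Borda score (574).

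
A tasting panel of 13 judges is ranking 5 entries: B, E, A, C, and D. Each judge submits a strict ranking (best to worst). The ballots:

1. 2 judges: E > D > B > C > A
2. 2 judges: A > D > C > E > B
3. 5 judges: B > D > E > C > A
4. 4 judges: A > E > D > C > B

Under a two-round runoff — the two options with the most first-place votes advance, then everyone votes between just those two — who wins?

Round 1 first-place votes: B 5, E 2, A 6, C 0, D 0.
A and B advance.
Runoff: A is preferred to B by 6 voters; B by 7.
B wins the runoff.

B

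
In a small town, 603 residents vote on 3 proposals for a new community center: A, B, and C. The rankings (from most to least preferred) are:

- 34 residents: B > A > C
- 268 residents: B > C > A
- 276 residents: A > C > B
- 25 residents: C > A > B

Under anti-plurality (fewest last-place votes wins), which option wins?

C

Last-place votes: A 268, B 301, C 34.
C is ranked last by the fewest voters, so C wins.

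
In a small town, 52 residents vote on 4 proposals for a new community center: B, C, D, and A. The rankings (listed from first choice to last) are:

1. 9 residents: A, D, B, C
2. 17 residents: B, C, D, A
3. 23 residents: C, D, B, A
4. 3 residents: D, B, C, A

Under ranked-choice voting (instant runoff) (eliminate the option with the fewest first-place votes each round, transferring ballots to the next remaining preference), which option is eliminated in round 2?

Round 1: B 17, C 23, D 3, A 9. Eliminate D.
Round 2: B 20, C 23, A 9. Eliminate A.

A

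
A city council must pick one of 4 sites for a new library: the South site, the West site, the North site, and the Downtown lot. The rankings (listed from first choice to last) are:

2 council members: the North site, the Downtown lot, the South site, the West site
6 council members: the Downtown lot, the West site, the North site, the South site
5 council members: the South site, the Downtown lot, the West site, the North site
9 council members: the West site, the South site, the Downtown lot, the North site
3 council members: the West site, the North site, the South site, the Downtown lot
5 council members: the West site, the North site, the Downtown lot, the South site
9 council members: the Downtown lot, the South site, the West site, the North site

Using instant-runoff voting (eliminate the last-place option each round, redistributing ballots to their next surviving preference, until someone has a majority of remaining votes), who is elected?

Round 1: the South site 5, the West site 17, the North site 2, the Downtown lot 15. Eliminate the North site.
Round 2: the South site 5, the West site 17, the Downtown lot 17. Eliminate the South site.
Round 3: the West site 17, the Downtown lot 22. The Downtown lot has a majority.

the Downtown lot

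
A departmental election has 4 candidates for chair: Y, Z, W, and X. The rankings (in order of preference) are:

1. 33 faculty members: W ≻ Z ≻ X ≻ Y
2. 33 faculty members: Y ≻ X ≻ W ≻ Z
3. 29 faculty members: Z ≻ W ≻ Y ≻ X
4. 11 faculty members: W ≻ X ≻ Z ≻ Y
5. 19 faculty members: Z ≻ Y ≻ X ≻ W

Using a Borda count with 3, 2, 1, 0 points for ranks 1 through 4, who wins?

Y: 33·0 + 33·3 + 29·1 + 11·0 + 19·2 = 166
Z: 33·2 + 33·0 + 29·3 + 11·1 + 19·3 = 221
W: 33·3 + 33·1 + 29·2 + 11·3 + 19·0 = 223
X: 33·1 + 33·2 + 29·0 + 11·2 + 19·1 = 140
W has the highest Borda score (223).

W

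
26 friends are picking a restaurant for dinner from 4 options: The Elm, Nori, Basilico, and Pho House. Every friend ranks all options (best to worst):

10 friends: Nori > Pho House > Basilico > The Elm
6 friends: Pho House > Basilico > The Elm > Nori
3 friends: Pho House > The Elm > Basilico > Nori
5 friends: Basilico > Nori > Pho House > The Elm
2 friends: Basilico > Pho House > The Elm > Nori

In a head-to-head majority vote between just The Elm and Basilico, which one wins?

Basilico

Voters preferring The Elm to Basilico: 3; preferring Basilico to The Elm: 23.
Basilico wins the head-to-head.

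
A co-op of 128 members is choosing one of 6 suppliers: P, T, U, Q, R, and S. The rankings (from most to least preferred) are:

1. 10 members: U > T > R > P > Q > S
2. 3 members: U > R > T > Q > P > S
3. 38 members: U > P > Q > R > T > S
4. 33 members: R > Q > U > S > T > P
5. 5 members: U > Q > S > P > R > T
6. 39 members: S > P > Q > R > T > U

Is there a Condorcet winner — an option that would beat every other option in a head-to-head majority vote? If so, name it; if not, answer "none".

Checking pairwise contests:
U beats P 89–39.
P beats T 82–46.
Q beats U 72–56.
P beats Q 87–41.
P beats R 82–46.
U beats S 89–39.
Every option loses at least one head-to-head, so there is no Condorcet winner.

none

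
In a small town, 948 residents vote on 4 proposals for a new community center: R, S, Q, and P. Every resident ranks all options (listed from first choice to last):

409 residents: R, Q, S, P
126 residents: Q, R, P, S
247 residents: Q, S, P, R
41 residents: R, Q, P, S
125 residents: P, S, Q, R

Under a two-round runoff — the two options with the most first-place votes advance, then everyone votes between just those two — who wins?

Round 1 first-place votes: R 450, S 0, Q 373, P 125.
R and Q advance.
Runoff: R is preferred to Q by 450 voters; Q by 498.
Q wins the runoff.

Q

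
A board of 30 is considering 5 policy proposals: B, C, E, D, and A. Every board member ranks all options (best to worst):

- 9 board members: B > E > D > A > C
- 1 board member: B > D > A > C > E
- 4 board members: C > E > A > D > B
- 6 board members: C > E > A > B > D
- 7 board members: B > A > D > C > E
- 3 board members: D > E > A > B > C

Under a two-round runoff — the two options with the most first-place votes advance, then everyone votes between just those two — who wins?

Round 1 first-place votes: B 17, C 10, E 0, D 3, A 0.
B and C advance.
Runoff: B is preferred to C by 20 voters; C by 10.
B wins the runoff.

B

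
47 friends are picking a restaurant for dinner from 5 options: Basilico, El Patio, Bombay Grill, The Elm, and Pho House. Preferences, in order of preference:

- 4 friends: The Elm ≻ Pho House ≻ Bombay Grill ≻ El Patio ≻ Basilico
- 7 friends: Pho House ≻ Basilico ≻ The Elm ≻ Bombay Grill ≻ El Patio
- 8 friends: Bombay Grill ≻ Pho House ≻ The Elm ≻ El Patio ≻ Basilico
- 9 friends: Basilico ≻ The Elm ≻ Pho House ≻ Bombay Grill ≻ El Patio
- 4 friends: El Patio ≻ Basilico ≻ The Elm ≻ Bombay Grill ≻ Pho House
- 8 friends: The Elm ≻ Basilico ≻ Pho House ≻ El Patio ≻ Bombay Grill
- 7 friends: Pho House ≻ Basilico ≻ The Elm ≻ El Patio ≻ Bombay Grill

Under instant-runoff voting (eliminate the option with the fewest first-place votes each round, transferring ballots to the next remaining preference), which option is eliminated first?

Round 1: Basilico 9, El Patio 4, Bombay Grill 8, The Elm 12, Pho House 14. Eliminate El Patio.

El Patio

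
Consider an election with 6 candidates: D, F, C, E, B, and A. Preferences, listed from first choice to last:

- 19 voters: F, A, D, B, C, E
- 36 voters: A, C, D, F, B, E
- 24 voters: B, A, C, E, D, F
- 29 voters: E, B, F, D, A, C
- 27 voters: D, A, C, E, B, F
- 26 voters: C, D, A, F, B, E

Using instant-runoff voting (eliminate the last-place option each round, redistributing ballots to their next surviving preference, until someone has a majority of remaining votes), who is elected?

D

Round 1: D 27, F 19, C 26, E 29, B 24, A 36. Eliminate F.
Round 2: D 27, C 26, E 29, B 24, A 55. Eliminate B.
Round 3: D 27, C 26, E 29, A 79. Eliminate C.
Round 4: D 53, E 29, A 79. Eliminate E.
Round 5: D 82, A 79. D has a majority.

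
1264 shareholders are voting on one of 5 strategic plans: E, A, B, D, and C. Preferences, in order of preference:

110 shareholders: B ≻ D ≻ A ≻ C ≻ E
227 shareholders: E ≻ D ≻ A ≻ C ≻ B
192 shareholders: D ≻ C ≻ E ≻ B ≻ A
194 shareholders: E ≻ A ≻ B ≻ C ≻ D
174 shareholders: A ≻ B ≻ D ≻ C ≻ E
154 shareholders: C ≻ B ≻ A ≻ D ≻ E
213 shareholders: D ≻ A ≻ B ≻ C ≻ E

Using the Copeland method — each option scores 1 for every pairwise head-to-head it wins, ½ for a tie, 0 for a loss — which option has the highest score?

E: loses to A, B, D, and C → score 0.
A: beats E, B, and C; loses to D → score 3.
B: beats E and C; ties D; loses to A → score 2.5.
D: beats E, A, and C; ties B → score 3.5.
C: beats E; loses to A, B, and D → score 1.
D has the best pairwise record.

D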